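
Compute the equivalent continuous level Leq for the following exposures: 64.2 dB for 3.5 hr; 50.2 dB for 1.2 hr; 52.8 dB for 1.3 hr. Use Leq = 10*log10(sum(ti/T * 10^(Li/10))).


T_total = 3.5 + 1.2 + 1.3 = 6.0 hr
(3.5/6.0) * 10^(64.2/10) = 1.53432e+06
(1.2/6.0) * 10^(50.2/10) = 20942.6
(1.3/6.0) * 10^(52.8/10) = 41285
Sum = 1.53432e+06 + 20942.6 + 41285 = 1.59655e+06
Leq = 10*log10(1.59655e+06) = 62.032 dB


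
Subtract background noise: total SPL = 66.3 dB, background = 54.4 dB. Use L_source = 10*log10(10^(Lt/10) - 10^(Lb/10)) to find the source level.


10^(66.3/10) = 4.2658e+06
10^(54.4/10) = 275423
Difference = 4.2658e+06 - 275423 = 3.99038e+06
L_source = 10*log10(3.99038e+06) = 66.01 dB


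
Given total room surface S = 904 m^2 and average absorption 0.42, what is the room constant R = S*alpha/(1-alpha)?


R = 904 * 0.42 / (1 - 0.42) = 654.62 m^2


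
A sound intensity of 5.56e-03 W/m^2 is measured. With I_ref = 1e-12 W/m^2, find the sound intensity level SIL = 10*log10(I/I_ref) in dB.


I / I_ref = 5.56e-03 / 1e-12 = 5.56e+09
SIL = 10 * log10(5.56e+09) = 97.451 dB


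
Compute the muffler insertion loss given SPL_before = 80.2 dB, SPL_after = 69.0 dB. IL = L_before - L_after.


Insertion loss = SPL without muffler - SPL with muffler
IL = 80.2 - 69.0 = 11.2 dB


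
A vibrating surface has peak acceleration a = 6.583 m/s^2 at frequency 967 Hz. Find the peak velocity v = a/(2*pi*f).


omega = 2*pi*f = 2*pi*967 = 6075.84 rad/s
v = a / omega = 6.583 / 6075.84 = 0.0010835 m/s


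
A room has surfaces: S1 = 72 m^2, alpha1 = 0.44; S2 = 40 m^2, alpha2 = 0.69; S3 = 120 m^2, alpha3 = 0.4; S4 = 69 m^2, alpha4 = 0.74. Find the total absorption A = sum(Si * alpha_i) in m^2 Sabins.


72 * 0.44 = 31.68
40 * 0.69 = 27.6
120 * 0.4 = 48
69 * 0.74 = 51.06
A_total = 31.68 + 27.6 + 48 + 51.06 = 158.34 m^2


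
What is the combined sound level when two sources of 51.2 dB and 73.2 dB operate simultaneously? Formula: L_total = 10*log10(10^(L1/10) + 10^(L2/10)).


10^(51.2/10) = 131826
10^(73.2/10) = 2.0893e+07
Sum = 131826 + 2.0893e+07 = 2.10248e+07
L_total = 10*log10(2.10248e+07) = 73.227 dB


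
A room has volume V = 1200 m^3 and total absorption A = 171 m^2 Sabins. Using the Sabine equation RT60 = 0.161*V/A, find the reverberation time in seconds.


RT60 = 0.161 * 1200 / 171 = 1.1298 s


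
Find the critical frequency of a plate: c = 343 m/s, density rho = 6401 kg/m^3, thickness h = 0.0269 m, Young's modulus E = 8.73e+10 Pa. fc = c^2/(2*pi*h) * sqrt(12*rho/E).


12*rho/E = 12*6401/8.73e+10 = 8.79863e-07
sqrt(12*rho/E) = sqrt(8.79863e-07) = 0.00093801
c^2/(2*pi*h) = 343^2/(2*pi*0.0269) = 696075
fc = 696075 * 0.00093801 = 652.93 Hz


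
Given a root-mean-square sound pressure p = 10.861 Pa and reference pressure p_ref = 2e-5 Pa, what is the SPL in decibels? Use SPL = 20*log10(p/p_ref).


p / p_ref = 10.861 / 2e-5 = 543050
SPL = 20 * log10(543050) = 114.7 dB


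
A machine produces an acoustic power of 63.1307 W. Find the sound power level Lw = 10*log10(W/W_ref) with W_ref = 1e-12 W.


W / W_ref = 63.1307 / 1e-12 = 6.31307e+13
Lw = 10 * log10(6.31307e+13) = 138 dB


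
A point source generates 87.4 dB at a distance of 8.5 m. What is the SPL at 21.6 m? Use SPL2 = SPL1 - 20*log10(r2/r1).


r2/r1 = 21.6/8.5 = 2.54118
Correction = 20*log10(2.54118) = 8.10071 dB
SPL2 = 87.4 - 8.10071 = 79.299 dB


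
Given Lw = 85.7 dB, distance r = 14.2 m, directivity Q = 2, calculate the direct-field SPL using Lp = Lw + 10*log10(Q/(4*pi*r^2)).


4*pi*r^2 = 4*pi*14.2^2 = 2533.88 m^2
Q / (4*pi*r^2) = 2 / 2533.88 = 0.000789303
Lp = 85.7 + 10*log10(0.000789303) = 54.672 dB


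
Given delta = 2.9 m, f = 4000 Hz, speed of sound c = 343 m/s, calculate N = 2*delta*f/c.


N = 2*delta*f/c = 2*delta/lambda, where lambda = c/f
lambda = 343 / 4000 = 0.08575 m
N = 2 * 2.9 / 0.08575 = 67.638


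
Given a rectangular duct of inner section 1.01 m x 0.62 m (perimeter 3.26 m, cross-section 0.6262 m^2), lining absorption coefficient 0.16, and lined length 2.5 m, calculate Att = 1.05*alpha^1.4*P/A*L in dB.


alpha^1.4 = 0.16^1.4 = 0.076872
Attenuation rate = 1.05 * alpha^1.4 * P / A
= 1.05 * 0.076872 * 3.26 / 0.6262 = 0.420206 dB/m
Total Att = 0.420206 * 2.5 = 1.0505 dB


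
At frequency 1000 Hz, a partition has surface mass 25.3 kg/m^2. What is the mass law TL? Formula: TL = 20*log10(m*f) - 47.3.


m * f = 25.3 * 1000 = 25300
20*log10(25300) = 88.0624 dB
TL = 88.0624 - 47.3 = 40.762 dB


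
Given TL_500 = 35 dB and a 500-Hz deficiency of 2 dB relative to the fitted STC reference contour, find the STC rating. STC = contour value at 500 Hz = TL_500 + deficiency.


By ASTM E413, STC = value of the fitted reference contour at 500 Hz.
Contour value at 500 Hz = TL_500 + deficiency = 35 + 2 = 37
STC = 37


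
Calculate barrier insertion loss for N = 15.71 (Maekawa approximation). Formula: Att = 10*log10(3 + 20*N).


3 + 20*N = 3 + 20*15.71 = 317.2
Att = 10*log10(317.2) = 25.013 dB


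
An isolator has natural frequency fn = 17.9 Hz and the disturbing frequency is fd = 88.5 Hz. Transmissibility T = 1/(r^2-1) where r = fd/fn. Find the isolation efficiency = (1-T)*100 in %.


r = 88.5 / 17.9 = 4.94413
r^2 - 1 = 4.94413^2 - 1 = 23.4444
T = 1/23.4444 = 0.0426541
Efficiency = (1 - 0.0426541)*100 = 95.735 %


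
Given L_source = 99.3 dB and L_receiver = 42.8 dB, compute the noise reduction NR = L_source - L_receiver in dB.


NR = L_source - L_receiver (difference between source and receiving room levels)
NR = 99.3 - 42.8 = 56.5 dB


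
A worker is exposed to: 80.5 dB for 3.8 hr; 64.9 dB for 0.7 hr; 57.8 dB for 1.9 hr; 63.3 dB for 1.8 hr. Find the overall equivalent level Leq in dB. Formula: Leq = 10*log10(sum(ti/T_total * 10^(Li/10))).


T_total = 3.8 + 0.7 + 1.9 + 1.8 = 8.2 hr
(3.8/8.2) * 10^(80.5/10) = 5.1996e+07
(0.7/8.2) * 10^(64.9/10) = 263806
(1.9/8.2) * 10^(57.8/10) = 139617
(1.8/8.2) * 10^(63.3/10) = 469309
Sum = 5.1996e+07 + 263806 + 139617 + 469309 = 5.28687e+07
Leq = 10*log10(5.28687e+07) = 77.232 dB


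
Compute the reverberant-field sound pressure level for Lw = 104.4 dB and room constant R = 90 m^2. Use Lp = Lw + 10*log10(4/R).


4/R = 4/90 = 0.0444444
Lp = 104.4 + 10*log10(0.0444444) = 90.878 dB


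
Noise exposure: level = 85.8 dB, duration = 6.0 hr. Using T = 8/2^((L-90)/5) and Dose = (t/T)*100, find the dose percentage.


T_allowed = 8 / 2^((85.8 - 90)/5) = 14.3204 hr
Dose = 6.0 / 14.3204 * 100 = 41.898 %


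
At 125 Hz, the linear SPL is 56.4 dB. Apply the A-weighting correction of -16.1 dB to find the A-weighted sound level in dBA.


A-weighting table: 125 Hz -> -16.1 dB correction
SPL_A = SPL + correction = 56.4 + (-16.1) = 40.3 dBA


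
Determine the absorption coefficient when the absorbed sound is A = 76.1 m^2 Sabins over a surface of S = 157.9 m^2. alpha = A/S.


Absorption coefficient = absorbed power / incident power
alpha = A / S = 76.1 / 157.9 = 0.48195


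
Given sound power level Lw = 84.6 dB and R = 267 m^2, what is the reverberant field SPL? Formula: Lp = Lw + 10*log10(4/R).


4/R = 4/267 = 0.0149813
Lp = 84.6 + 10*log10(0.0149813) = 66.355 dB


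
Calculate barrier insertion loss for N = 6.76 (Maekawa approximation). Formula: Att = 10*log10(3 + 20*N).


3 + 20*N = 3 + 20*6.76 = 138.2
Att = 10*log10(138.2) = 21.405 dB


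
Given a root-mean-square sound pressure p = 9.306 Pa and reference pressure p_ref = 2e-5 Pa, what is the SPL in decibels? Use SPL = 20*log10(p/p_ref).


p / p_ref = 9.306 / 2e-5 = 465300
SPL = 20 * log10(465300) = 113.35 dB


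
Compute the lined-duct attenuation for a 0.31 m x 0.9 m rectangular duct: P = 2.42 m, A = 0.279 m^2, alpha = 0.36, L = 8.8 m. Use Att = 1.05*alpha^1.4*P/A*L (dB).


alpha^1.4 = 0.36^1.4 = 0.239234
Attenuation rate = 1.05 * alpha^1.4 * P / A
= 1.05 * 0.239234 * 2.42 / 0.279 = 2.17883 dB/m
Total Att = 2.17883 * 8.8 = 19.174 dB


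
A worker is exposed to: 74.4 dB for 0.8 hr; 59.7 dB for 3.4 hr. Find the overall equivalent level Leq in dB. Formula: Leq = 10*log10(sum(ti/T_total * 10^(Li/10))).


T_total = 0.8 + 3.4 = 4.2 hr
(0.8/4.2) * 10^(74.4/10) = 5.24615e+06
(3.4/4.2) * 10^(59.7/10) = 755492
Sum = 5.24615e+06 + 755492 = 6.00164e+06
Leq = 10*log10(6.00164e+06) = 67.783 dB


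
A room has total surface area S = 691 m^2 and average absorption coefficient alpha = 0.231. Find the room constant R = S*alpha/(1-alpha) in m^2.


R = 691 * 0.231 / (1 - 0.231) = 207.57 m^2


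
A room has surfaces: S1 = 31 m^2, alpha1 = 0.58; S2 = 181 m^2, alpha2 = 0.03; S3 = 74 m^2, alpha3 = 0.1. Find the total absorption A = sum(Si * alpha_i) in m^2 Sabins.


31 * 0.58 = 17.98
181 * 0.03 = 5.43
74 * 0.1 = 7.4
A_total = 17.98 + 5.43 + 7.4 = 30.81 m^2


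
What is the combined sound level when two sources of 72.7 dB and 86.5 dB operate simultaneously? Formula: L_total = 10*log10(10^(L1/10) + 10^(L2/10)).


10^(72.7/10) = 1.86209e+07
10^(86.5/10) = 4.46684e+08
Sum = 1.86209e+07 + 4.46684e+08 = 4.65305e+08
L_total = 10*log10(4.65305e+08) = 86.677 dB


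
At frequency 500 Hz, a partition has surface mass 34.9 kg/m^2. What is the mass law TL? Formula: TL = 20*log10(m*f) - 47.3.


m * f = 34.9 * 500 = 17450
20*log10(17450) = 84.8359 dB
TL = 84.8359 - 47.3 = 37.536 dB


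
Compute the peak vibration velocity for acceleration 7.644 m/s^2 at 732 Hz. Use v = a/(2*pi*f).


omega = 2*pi*f = 2*pi*732 = 4599.29 rad/s
v = a / omega = 7.644 / 4599.29 = 0.001662 m/s


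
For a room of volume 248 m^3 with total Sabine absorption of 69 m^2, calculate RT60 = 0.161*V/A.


RT60 = 0.161 * 248 / 69 = 0.57867 s


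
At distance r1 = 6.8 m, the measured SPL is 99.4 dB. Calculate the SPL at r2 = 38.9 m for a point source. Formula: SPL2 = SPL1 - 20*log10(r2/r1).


r2/r1 = 38.9/6.8 = 5.72059
Correction = 20*log10(5.72059) = 15.1488 dB
SPL2 = 99.4 - 15.1488 = 84.251 dB


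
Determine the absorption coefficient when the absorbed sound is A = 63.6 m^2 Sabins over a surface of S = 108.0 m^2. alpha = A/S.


Absorption coefficient = absorbed power / incident power
alpha = A / S = 63.6 / 108.0 = 0.58889


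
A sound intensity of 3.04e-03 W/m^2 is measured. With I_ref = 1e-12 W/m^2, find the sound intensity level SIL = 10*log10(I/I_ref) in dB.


I / I_ref = 3.04e-03 / 1e-12 = 3.04e+09
SIL = 10 * log10(3.04e+09) = 94.829 dB


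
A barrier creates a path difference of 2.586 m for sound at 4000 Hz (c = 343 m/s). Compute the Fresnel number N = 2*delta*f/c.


N = 2*delta*f/c = 2*delta/lambda, where lambda = c/f
lambda = 343 / 4000 = 0.08575 m
N = 2 * 2.586 / 0.08575 = 60.315


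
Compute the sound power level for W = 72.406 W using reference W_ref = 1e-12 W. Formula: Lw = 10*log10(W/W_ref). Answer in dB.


W / W_ref = 72.406 / 1e-12 = 7.2406e+13
Lw = 10 * log10(7.2406e+13) = 138.6 dB


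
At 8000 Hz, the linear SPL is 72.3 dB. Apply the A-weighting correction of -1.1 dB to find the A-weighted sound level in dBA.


A-weighting table: 8000 Hz -> -1.1 dB correction
SPL_A = SPL + correction = 72.3 + (-1.1) = 71.2 dBA


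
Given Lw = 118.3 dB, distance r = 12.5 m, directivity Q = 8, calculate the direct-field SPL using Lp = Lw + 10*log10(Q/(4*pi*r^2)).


4*pi*r^2 = 4*pi*12.5^2 = 1963.5 m^2
Q / (4*pi*r^2) = 8 / 1963.5 = 0.00407436
Lp = 118.3 + 10*log10(0.00407436) = 94.401 dB


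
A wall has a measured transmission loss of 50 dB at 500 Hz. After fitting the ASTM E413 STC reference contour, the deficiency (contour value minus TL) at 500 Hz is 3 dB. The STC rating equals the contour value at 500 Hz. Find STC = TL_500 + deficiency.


By ASTM E413, STC = value of the fitted reference contour at 500 Hz.
Contour value at 500 Hz = TL_500 + deficiency = 50 + 3 = 53
STC = 53


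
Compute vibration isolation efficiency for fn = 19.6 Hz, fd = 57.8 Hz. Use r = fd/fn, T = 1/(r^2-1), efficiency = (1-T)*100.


r = 57.8 / 19.6 = 2.94898
r^2 - 1 = 2.94898^2 - 1 = 7.69648
T = 1/7.69648 = 0.12993
Efficiency = (1 - 0.12993)*100 = 87.007 %


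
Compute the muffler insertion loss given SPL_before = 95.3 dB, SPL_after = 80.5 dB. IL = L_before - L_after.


Insertion loss = SPL without muffler - SPL with muffler
IL = 95.3 - 80.5 = 14.8 dB


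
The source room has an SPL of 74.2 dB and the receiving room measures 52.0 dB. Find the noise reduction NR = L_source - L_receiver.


NR = L_source - L_receiver (difference between source and receiving room levels)
NR = 74.2 - 52.0 = 22.2 dB


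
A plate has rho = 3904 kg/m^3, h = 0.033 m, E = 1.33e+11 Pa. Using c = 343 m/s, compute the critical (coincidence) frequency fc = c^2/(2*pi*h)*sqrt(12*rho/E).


12*rho/E = 12*3904/1.33e+11 = 3.52241e-07
sqrt(12*rho/E) = sqrt(3.52241e-07) = 0.000593499
c^2/(2*pi*h) = 343^2/(2*pi*0.033) = 567407
fc = 567407 * 0.000593499 = 336.76 Hz


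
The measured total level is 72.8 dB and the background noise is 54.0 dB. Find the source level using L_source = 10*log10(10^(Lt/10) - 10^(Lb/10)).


10^(72.8/10) = 1.90546e+07
10^(54.0/10) = 251189
Difference = 1.90546e+07 - 251189 = 1.88034e+07
L_source = 10*log10(1.88034e+07) = 72.742 dB


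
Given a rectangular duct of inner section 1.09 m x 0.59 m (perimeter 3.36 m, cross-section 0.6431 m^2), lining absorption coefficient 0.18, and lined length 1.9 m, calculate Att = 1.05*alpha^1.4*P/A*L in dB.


alpha^1.4 = 0.18^1.4 = 0.0906529
Attenuation rate = 1.05 * alpha^1.4 * P / A
= 1.05 * 0.0906529 * 3.36 / 0.6431 = 0.497315 dB/m
Total Att = 0.497315 * 1.9 = 0.9449 dB


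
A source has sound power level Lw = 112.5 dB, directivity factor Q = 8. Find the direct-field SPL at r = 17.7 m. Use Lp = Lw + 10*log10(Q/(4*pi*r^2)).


4*pi*r^2 = 4*pi*17.7^2 = 3936.92 m^2
Q / (4*pi*r^2) = 8 / 3936.92 = 0.00203205
Lp = 112.5 + 10*log10(0.00203205) = 85.579 dB


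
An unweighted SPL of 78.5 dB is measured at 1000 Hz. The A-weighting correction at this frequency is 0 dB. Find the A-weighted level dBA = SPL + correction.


A-weighting table: 1000 Hz -> 0 dB correction
SPL_A = SPL + correction = 78.5 + (0) = 78.5 dBA


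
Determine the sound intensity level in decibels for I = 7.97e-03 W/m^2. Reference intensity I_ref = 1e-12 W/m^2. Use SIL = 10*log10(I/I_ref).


I / I_ref = 7.97e-03 / 1e-12 = 7.97e+09
SIL = 10 * log10(7.97e+09) = 99.015 dB


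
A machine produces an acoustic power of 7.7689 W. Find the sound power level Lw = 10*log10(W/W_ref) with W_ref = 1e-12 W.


W / W_ref = 7.7689 / 1e-12 = 7.7689e+12
Lw = 10 * log10(7.7689e+12) = 128.9 dB


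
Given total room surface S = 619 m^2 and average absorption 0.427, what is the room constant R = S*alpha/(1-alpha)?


R = 619 * 0.427 / (1 - 0.427) = 461.28 m^2


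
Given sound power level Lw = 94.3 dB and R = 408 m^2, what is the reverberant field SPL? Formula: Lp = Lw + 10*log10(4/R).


4/R = 4/408 = 0.00980392
Lp = 94.3 + 10*log10(0.00980392) = 74.214 dB


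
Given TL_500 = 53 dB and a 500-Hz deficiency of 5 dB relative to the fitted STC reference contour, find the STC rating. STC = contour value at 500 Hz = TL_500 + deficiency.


By ASTM E413, STC = value of the fitted reference contour at 500 Hz.
Contour value at 500 Hz = TL_500 + deficiency = 53 + 5 = 58
STC = 58


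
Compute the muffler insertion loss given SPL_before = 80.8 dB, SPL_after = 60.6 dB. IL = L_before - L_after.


Insertion loss = SPL without muffler - SPL with muffler
IL = 80.8 - 60.6 = 20.2 dB


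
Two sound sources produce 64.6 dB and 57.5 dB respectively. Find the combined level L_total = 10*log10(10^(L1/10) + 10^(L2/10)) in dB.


10^(64.6/10) = 2.88403e+06
10^(57.5/10) = 562341
Sum = 2.88403e+06 + 562341 = 3.44637e+06
L_total = 10*log10(3.44637e+06) = 65.374 dB


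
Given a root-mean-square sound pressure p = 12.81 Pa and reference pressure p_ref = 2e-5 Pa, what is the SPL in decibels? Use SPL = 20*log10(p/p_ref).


p / p_ref = 12.81 / 2e-5 = 640500
SPL = 20 * log10(640500) = 116.13 dB


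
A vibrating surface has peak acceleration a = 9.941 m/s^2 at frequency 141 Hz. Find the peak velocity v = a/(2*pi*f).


omega = 2*pi*f = 2*pi*141 = 885.929 rad/s
v = a / omega = 9.941 / 885.929 = 0.011221 m/s


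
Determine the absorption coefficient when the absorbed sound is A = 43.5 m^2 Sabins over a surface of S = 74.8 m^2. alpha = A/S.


Absorption coefficient = absorbed power / incident power
alpha = A / S = 43.5 / 74.8 = 0.58155


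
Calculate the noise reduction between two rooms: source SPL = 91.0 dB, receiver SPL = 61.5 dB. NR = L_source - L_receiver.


NR = L_source - L_receiver (difference between source and receiving room levels)
NR = 91.0 - 61.5 = 29.5 dB


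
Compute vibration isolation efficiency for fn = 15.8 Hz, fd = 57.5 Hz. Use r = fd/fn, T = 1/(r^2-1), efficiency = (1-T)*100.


r = 57.5 / 15.8 = 3.63924
r^2 - 1 = 3.63924^2 - 1 = 12.2441
T = 1/12.2441 = 0.081672
Efficiency = (1 - 0.081672)*100 = 91.833 %


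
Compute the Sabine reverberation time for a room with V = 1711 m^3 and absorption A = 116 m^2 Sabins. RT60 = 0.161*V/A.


RT60 = 0.161 * 1711 / 116 = 2.3748 s


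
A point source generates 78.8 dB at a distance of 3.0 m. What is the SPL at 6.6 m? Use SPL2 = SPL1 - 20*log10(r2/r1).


r2/r1 = 6.6/3.0 = 2.2
Correction = 20*log10(2.2) = 6.84845 dB
SPL2 = 78.8 - 6.84845 = 71.952 dB


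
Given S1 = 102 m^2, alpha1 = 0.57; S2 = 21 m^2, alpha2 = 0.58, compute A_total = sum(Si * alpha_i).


102 * 0.57 = 58.14
21 * 0.58 = 12.18
A_total = 58.14 + 12.18 = 70.32 m^2


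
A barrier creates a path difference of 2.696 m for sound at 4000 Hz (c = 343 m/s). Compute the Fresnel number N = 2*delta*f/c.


N = 2*delta*f/c = 2*delta/lambda, where lambda = c/f
lambda = 343 / 4000 = 0.08575 m
N = 2 * 2.696 / 0.08575 = 62.88


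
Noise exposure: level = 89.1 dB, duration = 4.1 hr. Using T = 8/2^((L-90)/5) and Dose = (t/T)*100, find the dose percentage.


T_allowed = 8 / 2^((89.1 - 90)/5) = 9.06307 hr
Dose = 4.1 / 9.06307 * 100 = 45.239 %


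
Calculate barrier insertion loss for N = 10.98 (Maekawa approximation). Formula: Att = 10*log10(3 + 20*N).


3 + 20*N = 3 + 20*10.98 = 222.6
Att = 10*log10(222.6) = 23.475 dB


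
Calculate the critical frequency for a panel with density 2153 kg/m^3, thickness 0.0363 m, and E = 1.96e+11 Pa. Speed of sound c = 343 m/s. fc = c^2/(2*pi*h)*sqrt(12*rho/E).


12*rho/E = 12*2153/1.96e+11 = 1.31816e-07
sqrt(12*rho/E) = sqrt(1.31816e-07) = 0.000363065
c^2/(2*pi*h) = 343^2/(2*pi*0.0363) = 515824
fc = 515824 * 0.000363065 = 187.28 Hz


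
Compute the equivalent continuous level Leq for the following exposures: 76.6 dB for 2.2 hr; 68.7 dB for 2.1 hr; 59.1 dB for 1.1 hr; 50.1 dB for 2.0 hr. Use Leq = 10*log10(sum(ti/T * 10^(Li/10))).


T_total = 2.2 + 2.1 + 1.1 + 2.0 = 7.4 hr
(2.2/7.4) * 10^(76.6/10) = 1.35891e+07
(2.1/7.4) * 10^(68.7/10) = 2.10372e+06
(1.1/7.4) * 10^(59.1/10) = 120826
(2.0/7.4) * 10^(50.1/10) = 27656.6
Sum = 1.35891e+07 + 2.10372e+06 + 120826 + 27656.6 = 1.58413e+07
Leq = 10*log10(1.58413e+07) = 71.998 dB


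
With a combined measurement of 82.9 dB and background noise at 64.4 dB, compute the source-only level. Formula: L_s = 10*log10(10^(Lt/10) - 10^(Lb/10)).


10^(82.9/10) = 1.94984e+08
10^(64.4/10) = 2.75423e+06
Difference = 1.94984e+08 - 2.75423e+06 = 1.9223e+08
L_source = 10*log10(1.9223e+08) = 82.838 dB


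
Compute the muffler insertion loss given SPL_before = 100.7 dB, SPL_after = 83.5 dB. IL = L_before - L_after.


Insertion loss = SPL without muffler - SPL with muffler
IL = 100.7 - 83.5 = 17.2 dB


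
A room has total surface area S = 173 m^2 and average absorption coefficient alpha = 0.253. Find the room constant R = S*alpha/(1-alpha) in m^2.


R = 173 * 0.253 / (1 - 0.253) = 58.593 m^2


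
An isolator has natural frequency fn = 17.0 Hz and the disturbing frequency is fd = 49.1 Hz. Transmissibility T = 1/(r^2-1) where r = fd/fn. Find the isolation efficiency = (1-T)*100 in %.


r = 49.1 / 17.0 = 2.88824
r^2 - 1 = 2.88824^2 - 1 = 7.34193
T = 1/7.34193 = 0.136204
Efficiency = (1 - 0.136204)*100 = 86.38 %


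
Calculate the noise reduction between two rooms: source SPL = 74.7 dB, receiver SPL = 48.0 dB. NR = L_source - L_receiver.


NR = L_source - L_receiver (difference between source and receiving room levels)
NR = 74.7 - 48.0 = 26.7 dB


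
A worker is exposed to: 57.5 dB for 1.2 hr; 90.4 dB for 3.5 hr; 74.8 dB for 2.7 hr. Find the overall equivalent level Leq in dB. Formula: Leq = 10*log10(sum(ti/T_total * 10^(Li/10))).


T_total = 1.2 + 3.5 + 2.7 = 7.4 hr
(1.2/7.4) * 10^(57.5/10) = 91190.5
(3.5/7.4) * 10^(90.4/10) = 5.18605e+08
(2.7/7.4) * 10^(74.8/10) = 1.10187e+07
Sum = 91190.5 + 5.18605e+08 + 1.10187e+07 = 5.29715e+08
Leq = 10*log10(5.29715e+08) = 87.24 dB


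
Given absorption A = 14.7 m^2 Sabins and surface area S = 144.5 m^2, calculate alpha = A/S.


Absorption coefficient = absorbed power / incident power
alpha = A / S = 14.7 / 144.5 = 0.10173


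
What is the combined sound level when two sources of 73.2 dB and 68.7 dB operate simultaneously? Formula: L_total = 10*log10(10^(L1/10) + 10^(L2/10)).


10^(73.2/10) = 2.0893e+07
10^(68.7/10) = 7.4131e+06
Sum = 2.0893e+07 + 7.4131e+06 = 2.83061e+07
L_total = 10*log10(2.83061e+07) = 74.519 dB


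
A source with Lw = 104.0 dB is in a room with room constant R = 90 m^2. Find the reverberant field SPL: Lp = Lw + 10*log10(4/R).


4/R = 4/90 = 0.0444444
Lp = 104.0 + 10*log10(0.0444444) = 90.478 dB


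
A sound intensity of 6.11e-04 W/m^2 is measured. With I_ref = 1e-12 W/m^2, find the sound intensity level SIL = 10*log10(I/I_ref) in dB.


I / I_ref = 6.11e-04 / 1e-12 = 6.11e+08
SIL = 10 * log10(6.11e+08) = 87.86 dB


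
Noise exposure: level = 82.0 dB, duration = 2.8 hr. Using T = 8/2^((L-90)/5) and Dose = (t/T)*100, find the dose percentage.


T_allowed = 8 / 2^((82.0 - 90)/5) = 24.2515 hr
Dose = 2.8 / 24.2515 * 100 = 11.546 %


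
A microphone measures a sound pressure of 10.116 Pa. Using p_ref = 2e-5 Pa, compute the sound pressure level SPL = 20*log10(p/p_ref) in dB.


p / p_ref = 10.116 / 2e-5 = 505800
SPL = 20 * log10(505800) = 114.08 dB


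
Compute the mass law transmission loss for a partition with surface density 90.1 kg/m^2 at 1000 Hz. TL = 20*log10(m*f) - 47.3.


m * f = 90.1 * 1000 = 90100
20*log10(90100) = 99.0945 dB
TL = 99.0945 - 47.3 = 51.794 dB


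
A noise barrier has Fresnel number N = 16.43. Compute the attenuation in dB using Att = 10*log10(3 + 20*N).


3 + 20*N = 3 + 20*16.43 = 331.6
Att = 10*log10(331.6) = 25.206 dB


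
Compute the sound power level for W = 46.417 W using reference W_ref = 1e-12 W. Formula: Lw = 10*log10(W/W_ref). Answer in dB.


W / W_ref = 46.417 / 1e-12 = 4.6417e+13
Lw = 10 * log10(4.6417e+13) = 136.67 dB


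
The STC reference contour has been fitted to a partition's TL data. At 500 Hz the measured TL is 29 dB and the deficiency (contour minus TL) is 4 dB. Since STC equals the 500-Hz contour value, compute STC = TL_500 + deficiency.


By ASTM E413, STC = value of the fitted reference contour at 500 Hz.
Contour value at 500 Hz = TL_500 + deficiency = 29 + 4 = 33
STC = 33


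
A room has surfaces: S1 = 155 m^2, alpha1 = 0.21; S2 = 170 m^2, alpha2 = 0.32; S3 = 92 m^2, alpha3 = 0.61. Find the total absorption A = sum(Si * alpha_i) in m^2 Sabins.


155 * 0.21 = 32.55
170 * 0.32 = 54.4
92 * 0.61 = 56.12
A_total = 32.55 + 54.4 + 56.12 = 143.07 m^2


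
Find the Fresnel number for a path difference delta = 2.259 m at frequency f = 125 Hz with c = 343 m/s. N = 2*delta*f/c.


N = 2*delta*f/c = 2*delta/lambda, where lambda = c/f
lambda = 343 / 125 = 2.744 m
N = 2 * 2.259 / 2.744 = 1.6465


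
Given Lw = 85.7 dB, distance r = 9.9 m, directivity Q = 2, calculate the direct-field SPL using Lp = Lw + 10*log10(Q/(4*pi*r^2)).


4*pi*r^2 = 4*pi*9.9^2 = 1231.63 m^2
Q / (4*pi*r^2) = 2 / 1231.63 = 0.00162386
Lp = 85.7 + 10*log10(0.00162386) = 57.805 dB


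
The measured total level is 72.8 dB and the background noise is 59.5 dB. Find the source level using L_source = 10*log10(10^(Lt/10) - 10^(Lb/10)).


10^(72.8/10) = 1.90546e+07
10^(59.5/10) = 891251
Difference = 1.90546e+07 - 891251 = 1.81633e+07
L_source = 10*log10(1.81633e+07) = 72.592 dB


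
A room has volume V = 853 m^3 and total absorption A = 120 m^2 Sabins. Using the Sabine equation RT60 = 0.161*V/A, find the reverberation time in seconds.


RT60 = 0.161 * 853 / 120 = 1.1444 s


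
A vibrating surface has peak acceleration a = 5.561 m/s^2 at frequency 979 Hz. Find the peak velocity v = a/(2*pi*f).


omega = 2*pi*f = 2*pi*979 = 6151.24 rad/s
v = a / omega = 5.561 / 6151.24 = 0.00090405 m/s


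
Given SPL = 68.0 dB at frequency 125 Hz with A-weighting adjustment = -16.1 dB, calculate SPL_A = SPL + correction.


A-weighting table: 125 Hz -> -16.1 dB correction
SPL_A = SPL + correction = 68.0 + (-16.1) = 51.9 dBA


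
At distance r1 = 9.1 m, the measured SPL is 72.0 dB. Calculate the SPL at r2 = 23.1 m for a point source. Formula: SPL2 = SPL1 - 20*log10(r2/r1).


r2/r1 = 23.1/9.1 = 2.53846
Correction = 20*log10(2.53846) = 8.09141 dB
SPL2 = 72.0 - 8.09141 = 63.909 dB


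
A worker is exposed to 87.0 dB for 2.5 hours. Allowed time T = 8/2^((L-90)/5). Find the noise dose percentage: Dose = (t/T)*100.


T_allowed = 8 / 2^((87.0 - 90)/5) = 12.1257 hr
Dose = 2.5 / 12.1257 * 100 = 20.617 %


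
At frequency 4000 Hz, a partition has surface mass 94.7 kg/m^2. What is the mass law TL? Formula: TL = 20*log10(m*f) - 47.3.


m * f = 94.7 * 4000 = 378800
20*log10(378800) = 111.568 dB
TL = 111.568 - 47.3 = 64.268 dB


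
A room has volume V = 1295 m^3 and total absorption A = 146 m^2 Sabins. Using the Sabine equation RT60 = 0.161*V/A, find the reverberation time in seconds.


RT60 = 0.161 * 1295 / 146 = 1.428 s


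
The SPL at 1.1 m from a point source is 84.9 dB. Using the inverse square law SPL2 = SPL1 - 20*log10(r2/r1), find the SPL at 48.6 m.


r2/r1 = 48.6/1.1 = 44.1818
Correction = 20*log10(44.1818) = 32.9049 dB
SPL2 = 84.9 - 32.9049 = 51.995 dB


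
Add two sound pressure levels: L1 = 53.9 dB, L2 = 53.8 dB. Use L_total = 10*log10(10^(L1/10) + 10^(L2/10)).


10^(53.9/10) = 245471
10^(53.8/10) = 239883
Sum = 245471 + 239883 = 485354
L_total = 10*log10(485354) = 56.861 dB


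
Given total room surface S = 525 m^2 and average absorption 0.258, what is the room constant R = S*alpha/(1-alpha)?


R = 525 * 0.258 / (1 - 0.258) = 182.55 m^2


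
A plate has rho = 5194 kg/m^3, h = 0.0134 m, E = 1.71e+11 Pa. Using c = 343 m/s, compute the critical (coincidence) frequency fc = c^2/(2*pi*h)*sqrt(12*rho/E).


12*rho/E = 12*5194/1.71e+11 = 3.64491e-07
sqrt(12*rho/E) = sqrt(3.64491e-07) = 0.000603731
c^2/(2*pi*h) = 343^2/(2*pi*0.0134) = 1.39734e+06
fc = 1.39734e+06 * 0.000603731 = 843.62 Hz


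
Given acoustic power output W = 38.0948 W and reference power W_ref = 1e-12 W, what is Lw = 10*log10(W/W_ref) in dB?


W / W_ref = 38.0948 / 1e-12 = 3.80948e+13
Lw = 10 * log10(3.80948e+13) = 135.81 dB


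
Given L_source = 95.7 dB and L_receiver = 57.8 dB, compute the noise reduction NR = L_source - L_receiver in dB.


NR = L_source - L_receiver (difference between source and receiving room levels)
NR = 95.7 - 57.8 = 37.9 dB


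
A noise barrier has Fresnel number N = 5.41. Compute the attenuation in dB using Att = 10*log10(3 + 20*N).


3 + 20*N = 3 + 20*5.41 = 111.2
Att = 10*log10(111.2) = 20.461 dB


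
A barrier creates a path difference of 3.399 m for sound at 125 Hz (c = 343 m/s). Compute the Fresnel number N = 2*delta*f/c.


N = 2*delta*f/c = 2*delta/lambda, where lambda = c/f
lambda = 343 / 125 = 2.744 m
N = 2 * 3.399 / 2.744 = 2.4774


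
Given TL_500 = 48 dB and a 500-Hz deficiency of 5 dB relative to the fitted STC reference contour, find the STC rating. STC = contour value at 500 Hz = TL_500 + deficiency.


By ASTM E413, STC = value of the fitted reference contour at 500 Hz.
Contour value at 500 Hz = TL_500 + deficiency = 48 + 5 = 53
STC = 53


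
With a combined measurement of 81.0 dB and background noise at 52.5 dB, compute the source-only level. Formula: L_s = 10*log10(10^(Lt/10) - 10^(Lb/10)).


10^(81.0/10) = 1.25893e+08
10^(52.5/10) = 177828
Difference = 1.25893e+08 - 177828 = 1.25715e+08
L_source = 10*log10(1.25715e+08) = 80.994 dB


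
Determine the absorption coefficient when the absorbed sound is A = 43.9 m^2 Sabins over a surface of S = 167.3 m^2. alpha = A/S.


Absorption coefficient = absorbed power / incident power
alpha = A / S = 43.9 / 167.3 = 0.2624


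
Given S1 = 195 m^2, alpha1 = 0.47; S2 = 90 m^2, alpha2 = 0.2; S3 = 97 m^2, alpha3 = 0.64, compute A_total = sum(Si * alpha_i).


195 * 0.47 = 91.65
90 * 0.2 = 18
97 * 0.64 = 62.08
A_total = 91.65 + 18 + 62.08 = 171.73 m^2


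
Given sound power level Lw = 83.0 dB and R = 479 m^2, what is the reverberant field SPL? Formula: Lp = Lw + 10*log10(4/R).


4/R = 4/479 = 0.00835073
Lp = 83.0 + 10*log10(0.00835073) = 62.217 dB


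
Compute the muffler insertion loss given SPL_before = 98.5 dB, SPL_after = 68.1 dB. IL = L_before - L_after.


Insertion loss = SPL without muffler - SPL with muffler
IL = 98.5 - 68.1 = 30.4 dB


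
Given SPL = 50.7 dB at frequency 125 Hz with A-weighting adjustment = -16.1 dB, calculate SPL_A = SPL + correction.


A-weighting table: 125 Hz -> -16.1 dB correction
SPL_A = SPL + correction = 50.7 + (-16.1) = 34.6 dBA


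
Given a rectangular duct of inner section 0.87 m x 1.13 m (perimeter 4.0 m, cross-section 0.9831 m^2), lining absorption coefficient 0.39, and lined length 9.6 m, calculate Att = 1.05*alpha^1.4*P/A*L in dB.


alpha^1.4 = 0.39^1.4 = 0.267603
Attenuation rate = 1.05 * alpha^1.4 * P / A
= 1.05 * 0.267603 * 4.0 / 0.9831 = 1.14325 dB/m
Total Att = 1.14325 * 9.6 = 10.975 dB


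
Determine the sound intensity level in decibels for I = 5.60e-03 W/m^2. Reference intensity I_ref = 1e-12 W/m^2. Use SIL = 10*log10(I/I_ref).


I / I_ref = 5.60e-03 / 1e-12 = 5.6e+09
SIL = 10 * log10(5.6e+09) = 97.482 dB


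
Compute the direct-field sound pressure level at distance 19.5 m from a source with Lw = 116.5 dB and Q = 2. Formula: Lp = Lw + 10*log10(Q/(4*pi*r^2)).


4*pi*r^2 = 4*pi*19.5^2 = 4778.36 m^2
Q / (4*pi*r^2) = 2 / 4778.36 = 0.000418554
Lp = 116.5 + 10*log10(0.000418554) = 82.718 dB


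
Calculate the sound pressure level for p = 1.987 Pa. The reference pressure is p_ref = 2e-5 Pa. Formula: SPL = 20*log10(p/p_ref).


p / p_ref = 1.987 / 2e-5 = 99350
SPL = 20 * log10(99350) = 99.943 dB


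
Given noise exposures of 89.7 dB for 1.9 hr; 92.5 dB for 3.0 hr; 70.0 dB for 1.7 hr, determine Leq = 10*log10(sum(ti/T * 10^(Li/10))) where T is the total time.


T_total = 1.9 + 3.0 + 1.7 = 6.6 hr
(1.9/6.6) * 10^(89.7/10) = 2.68664e+08
(3.0/6.6) * 10^(92.5/10) = 8.08309e+08
(1.7/6.6) * 10^(70.0/10) = 2.57576e+06
Sum = 2.68664e+08 + 8.08309e+08 + 2.57576e+06 = 1.07955e+09
Leq = 10*log10(1.07955e+09) = 90.332 dB


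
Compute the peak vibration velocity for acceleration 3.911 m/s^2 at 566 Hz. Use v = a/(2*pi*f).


omega = 2*pi*f = 2*pi*566 = 3556.28 rad/s
v = a / omega = 3.911 / 3556.28 = 0.0010997 m/s


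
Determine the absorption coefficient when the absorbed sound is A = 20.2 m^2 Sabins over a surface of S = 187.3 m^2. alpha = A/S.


Absorption coefficient = absorbed power / incident power
alpha = A / S = 20.2 / 187.3 = 0.10785


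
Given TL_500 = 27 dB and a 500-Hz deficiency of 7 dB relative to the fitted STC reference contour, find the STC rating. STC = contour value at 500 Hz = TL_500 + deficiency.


By ASTM E413, STC = value of the fitted reference contour at 500 Hz.
Contour value at 500 Hz = TL_500 + deficiency = 27 + 7 = 34
STC = 34


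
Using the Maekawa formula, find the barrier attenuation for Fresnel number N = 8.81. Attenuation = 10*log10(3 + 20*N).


3 + 20*N = 3 + 20*8.81 = 179.2
Att = 10*log10(179.2) = 22.533 dB


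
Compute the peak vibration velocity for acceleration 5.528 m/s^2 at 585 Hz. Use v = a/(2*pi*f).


omega = 2*pi*f = 2*pi*585 = 3675.66 rad/s
v = a / omega = 5.528 / 3675.66 = 0.0015039 m/s


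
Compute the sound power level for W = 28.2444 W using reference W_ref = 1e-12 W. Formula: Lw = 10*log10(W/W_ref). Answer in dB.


W / W_ref = 28.2444 / 1e-12 = 2.82444e+13
Lw = 10 * log10(2.82444e+13) = 134.51 dB


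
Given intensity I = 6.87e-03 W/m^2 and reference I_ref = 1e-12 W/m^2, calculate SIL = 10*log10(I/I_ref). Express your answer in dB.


I / I_ref = 6.87e-03 / 1e-12 = 6.87e+09
SIL = 10 * log10(6.87e+09) = 98.37 dB


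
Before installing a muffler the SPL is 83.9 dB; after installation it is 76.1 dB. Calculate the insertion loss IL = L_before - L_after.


Insertion loss = SPL without muffler - SPL with muffler
IL = 83.9 - 76.1 = 7.8 dB


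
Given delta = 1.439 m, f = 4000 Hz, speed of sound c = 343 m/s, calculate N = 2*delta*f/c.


N = 2*delta*f/c = 2*delta/lambda, where lambda = c/f
lambda = 343 / 4000 = 0.08575 m
N = 2 * 1.439 / 0.08575 = 33.563


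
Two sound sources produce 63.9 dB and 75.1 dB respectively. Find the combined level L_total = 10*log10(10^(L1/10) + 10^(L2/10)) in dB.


10^(63.9/10) = 2.45471e+06
10^(75.1/10) = 3.23594e+07
Sum = 2.45471e+06 + 3.23594e+07 = 3.48141e+07
L_total = 10*log10(3.48141e+07) = 75.418 dB


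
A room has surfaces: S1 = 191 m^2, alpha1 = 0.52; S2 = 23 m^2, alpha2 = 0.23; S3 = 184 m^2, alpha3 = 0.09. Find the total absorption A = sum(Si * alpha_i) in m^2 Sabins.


191 * 0.52 = 99.32
23 * 0.23 = 5.29
184 * 0.09 = 16.56
A_total = 99.32 + 5.29 + 16.56 = 121.17 m^2


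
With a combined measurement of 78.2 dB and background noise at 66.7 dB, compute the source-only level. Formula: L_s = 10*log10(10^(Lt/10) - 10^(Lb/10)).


10^(78.2/10) = 6.60693e+07
10^(66.7/10) = 4.67735e+06
Difference = 6.60693e+07 - 4.67735e+06 = 6.1392e+07
L_source = 10*log10(6.1392e+07) = 77.881 dB


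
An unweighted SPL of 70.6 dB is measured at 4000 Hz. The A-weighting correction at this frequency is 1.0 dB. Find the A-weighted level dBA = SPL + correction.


A-weighting table: 4000 Hz -> 1.0 dB correction
SPL_A = SPL + correction = 70.6 + (1.0) = 71.6 dBA


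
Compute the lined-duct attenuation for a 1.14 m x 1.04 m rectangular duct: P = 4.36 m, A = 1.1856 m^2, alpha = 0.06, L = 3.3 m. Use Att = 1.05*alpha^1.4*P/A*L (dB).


alpha^1.4 = 0.06^1.4 = 0.0194721
Attenuation rate = 1.05 * alpha^1.4 * P / A
= 1.05 * 0.0194721 * 4.36 / 1.1856 = 0.0751883 dB/m
Total Att = 0.0751883 * 3.3 = 0.24812 dB


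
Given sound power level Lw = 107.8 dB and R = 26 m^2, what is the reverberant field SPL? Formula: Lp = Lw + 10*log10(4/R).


4/R = 4/26 = 0.153846
Lp = 107.8 + 10*log10(0.153846) = 99.671 dB


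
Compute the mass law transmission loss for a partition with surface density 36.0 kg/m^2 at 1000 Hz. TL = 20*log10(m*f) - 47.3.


m * f = 36.0 * 1000 = 36000
20*log10(36000) = 91.1261 dB
TL = 91.1261 - 47.3 = 43.826 dB


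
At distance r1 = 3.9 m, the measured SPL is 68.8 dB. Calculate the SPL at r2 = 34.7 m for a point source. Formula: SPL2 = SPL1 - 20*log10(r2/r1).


r2/r1 = 34.7/3.9 = 8.89744
Correction = 20*log10(8.89744) = 18.9853 dB
SPL2 = 68.8 - 18.9853 = 49.815 dB


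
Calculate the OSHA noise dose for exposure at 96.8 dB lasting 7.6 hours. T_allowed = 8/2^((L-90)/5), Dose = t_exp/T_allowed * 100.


T_allowed = 8 / 2^((96.8 - 90)/5) = 3.11666 hr
Dose = 7.6 / 3.11666 * 100 = 243.85 %


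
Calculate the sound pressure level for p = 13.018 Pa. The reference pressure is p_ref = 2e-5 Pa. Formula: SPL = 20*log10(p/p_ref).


p / p_ref = 13.018 / 2e-5 = 650900
SPL = 20 * log10(650900) = 116.27 dB


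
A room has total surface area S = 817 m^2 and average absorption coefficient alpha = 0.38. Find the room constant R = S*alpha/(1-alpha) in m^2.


R = 817 * 0.38 / (1 - 0.38) = 500.74 m^2


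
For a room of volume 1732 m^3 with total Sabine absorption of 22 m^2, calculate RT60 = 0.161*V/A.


RT60 = 0.161 * 1732 / 22 = 12.675 s


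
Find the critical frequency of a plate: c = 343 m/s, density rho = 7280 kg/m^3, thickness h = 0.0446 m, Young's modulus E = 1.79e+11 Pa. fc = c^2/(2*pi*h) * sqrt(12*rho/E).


12*rho/E = 12*7280/1.79e+11 = 4.88045e-07
sqrt(12*rho/E) = sqrt(4.88045e-07) = 0.000698602
c^2/(2*pi*h) = 343^2/(2*pi*0.0446) = 419830
fc = 419830 * 0.000698602 = 293.29 Hz


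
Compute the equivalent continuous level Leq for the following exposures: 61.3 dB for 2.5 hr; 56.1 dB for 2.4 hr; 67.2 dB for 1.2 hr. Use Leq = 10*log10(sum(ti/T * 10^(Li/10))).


T_total = 2.5 + 2.4 + 1.2 = 6.1 hr
(2.5/6.1) * 10^(61.3/10) = 552854
(2.4/6.1) * 10^(56.1/10) = 160281
(1.2/6.1) * 10^(67.2/10) = 1.03241e+06
Sum = 552854 + 160281 + 1.03241e+06 = 1.74554e+06
Leq = 10*log10(1.74554e+06) = 62.419 dB


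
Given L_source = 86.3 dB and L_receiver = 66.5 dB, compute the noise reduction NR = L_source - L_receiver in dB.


NR = L_source - L_receiver (difference between source and receiving room levels)
NR = 86.3 - 66.5 = 19.8 dB


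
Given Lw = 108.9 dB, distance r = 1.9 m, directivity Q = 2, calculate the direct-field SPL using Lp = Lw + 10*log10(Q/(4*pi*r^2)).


4*pi*r^2 = 4*pi*1.9^2 = 45.3646 m^2
Q / (4*pi*r^2) = 2 / 45.3646 = 0.0440872
Lp = 108.9 + 10*log10(0.0440872) = 95.343 dB


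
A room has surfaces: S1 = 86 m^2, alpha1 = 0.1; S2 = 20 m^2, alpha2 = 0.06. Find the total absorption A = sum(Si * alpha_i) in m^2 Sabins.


86 * 0.1 = 8.6
20 * 0.06 = 1.2
A_total = 8.6 + 1.2 = 9.8 m^2


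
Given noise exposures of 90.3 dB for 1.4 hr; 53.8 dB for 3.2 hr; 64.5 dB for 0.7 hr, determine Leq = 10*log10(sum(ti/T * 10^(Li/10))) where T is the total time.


T_total = 1.4 + 3.2 + 0.7 = 5.3 hr
(1.4/5.3) * 10^(90.3/10) = 2.83043e+08
(3.2/5.3) * 10^(53.8/10) = 144835
(0.7/5.3) * 10^(64.5/10) = 372239
Sum = 2.83043e+08 + 144835 + 372239 = 2.8356e+08
Leq = 10*log10(2.8356e+08) = 84.526 dB


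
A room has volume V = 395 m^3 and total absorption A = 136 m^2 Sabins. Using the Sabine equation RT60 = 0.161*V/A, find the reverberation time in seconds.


RT60 = 0.161 * 395 / 136 = 0.46761 s


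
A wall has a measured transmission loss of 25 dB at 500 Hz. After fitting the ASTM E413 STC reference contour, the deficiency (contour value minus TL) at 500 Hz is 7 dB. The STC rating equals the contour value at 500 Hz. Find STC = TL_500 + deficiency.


By ASTM E413, STC = value of the fitted reference contour at 500 Hz.
Contour value at 500 Hz = TL_500 + deficiency = 25 + 7 = 32
STC = 32


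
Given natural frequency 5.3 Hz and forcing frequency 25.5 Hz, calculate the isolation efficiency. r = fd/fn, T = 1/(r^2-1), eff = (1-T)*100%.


r = 25.5 / 5.3 = 4.81132
r^2 - 1 = 4.81132^2 - 1 = 22.1488
T = 1/22.1488 = 0.0451492
Efficiency = (1 - 0.0451492)*100 = 95.485 %


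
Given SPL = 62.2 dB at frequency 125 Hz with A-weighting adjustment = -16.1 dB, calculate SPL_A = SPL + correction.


A-weighting table: 125 Hz -> -16.1 dB correction
SPL_A = SPL + correction = 62.2 + (-16.1) = 46.1 dBA


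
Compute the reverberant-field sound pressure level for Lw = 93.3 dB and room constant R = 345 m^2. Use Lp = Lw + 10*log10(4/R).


4/R = 4/345 = 0.0115942
Lp = 93.3 + 10*log10(0.0115942) = 73.942 dB


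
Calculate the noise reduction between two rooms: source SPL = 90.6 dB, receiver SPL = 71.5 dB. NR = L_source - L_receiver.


NR = L_source - L_receiver (difference between source and receiving room levels)
NR = 90.6 - 71.5 = 19.1 dB


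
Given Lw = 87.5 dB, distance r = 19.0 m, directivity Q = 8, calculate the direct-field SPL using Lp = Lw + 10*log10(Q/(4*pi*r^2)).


4*pi*r^2 = 4*pi*19.0^2 = 4536.46 m^2
Q / (4*pi*r^2) = 8 / 4536.46 = 0.00176349
Lp = 87.5 + 10*log10(0.00176349) = 59.964 dB


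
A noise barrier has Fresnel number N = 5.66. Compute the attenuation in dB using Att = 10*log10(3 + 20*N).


3 + 20*N = 3 + 20*5.66 = 116.2
Att = 10*log10(116.2) = 20.652 dB
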